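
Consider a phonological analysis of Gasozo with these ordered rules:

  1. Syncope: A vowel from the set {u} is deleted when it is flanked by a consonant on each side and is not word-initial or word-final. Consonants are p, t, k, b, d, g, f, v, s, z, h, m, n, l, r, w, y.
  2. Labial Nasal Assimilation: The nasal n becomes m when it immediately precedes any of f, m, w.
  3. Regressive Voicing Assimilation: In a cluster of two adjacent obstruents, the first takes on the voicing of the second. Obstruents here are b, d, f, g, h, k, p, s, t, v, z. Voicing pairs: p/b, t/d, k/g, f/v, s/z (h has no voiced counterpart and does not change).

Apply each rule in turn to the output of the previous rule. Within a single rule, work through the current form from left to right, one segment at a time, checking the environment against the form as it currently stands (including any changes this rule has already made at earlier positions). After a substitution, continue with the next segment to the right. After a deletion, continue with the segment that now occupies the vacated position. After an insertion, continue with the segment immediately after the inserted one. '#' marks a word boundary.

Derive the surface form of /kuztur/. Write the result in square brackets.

[gstr]

1 Syncope: [kuztur] → [kztr]
2 Labial Nasal Assimilation: no change — [kztr]
3 Regressive Voicing Assimilation: [kztr] → [gstr]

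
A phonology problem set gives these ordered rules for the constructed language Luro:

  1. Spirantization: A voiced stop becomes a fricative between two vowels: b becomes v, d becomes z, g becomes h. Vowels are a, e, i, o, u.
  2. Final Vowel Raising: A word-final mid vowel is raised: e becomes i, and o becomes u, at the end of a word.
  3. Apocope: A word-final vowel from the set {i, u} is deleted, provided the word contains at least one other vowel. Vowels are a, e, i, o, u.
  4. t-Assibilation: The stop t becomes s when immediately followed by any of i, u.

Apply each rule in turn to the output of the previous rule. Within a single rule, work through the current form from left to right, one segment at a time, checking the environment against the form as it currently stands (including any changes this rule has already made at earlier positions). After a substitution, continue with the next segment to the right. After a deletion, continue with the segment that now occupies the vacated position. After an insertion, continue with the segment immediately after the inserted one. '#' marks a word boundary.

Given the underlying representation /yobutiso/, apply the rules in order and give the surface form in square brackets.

[yovusis]

1 Spirantization: [yobutiso] → [yovutiso]
2 Final Vowel Raising: [yovutiso] → [yovutisu]
3 Apocope: [yovutisu] → [yovutis]
4 t-Assibilation: [yovutis] → [yovusis]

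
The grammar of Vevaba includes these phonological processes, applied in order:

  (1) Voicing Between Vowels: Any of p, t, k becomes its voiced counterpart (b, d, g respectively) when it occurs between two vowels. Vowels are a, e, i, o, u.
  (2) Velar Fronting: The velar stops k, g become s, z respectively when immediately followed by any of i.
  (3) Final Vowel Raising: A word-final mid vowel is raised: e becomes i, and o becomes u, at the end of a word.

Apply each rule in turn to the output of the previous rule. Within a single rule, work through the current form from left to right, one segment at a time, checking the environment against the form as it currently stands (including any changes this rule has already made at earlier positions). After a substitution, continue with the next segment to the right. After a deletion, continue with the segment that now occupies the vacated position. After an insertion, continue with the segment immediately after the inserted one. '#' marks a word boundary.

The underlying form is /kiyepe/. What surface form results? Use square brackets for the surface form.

[siyebi]

(1) Voicing Between Vowels: [kiyepe] → [kiyebe]
(2) Velar Fronting: [kiyebe] → [siyebe]
(3) Final Vowel Raising: [siyebe] → [siyebi]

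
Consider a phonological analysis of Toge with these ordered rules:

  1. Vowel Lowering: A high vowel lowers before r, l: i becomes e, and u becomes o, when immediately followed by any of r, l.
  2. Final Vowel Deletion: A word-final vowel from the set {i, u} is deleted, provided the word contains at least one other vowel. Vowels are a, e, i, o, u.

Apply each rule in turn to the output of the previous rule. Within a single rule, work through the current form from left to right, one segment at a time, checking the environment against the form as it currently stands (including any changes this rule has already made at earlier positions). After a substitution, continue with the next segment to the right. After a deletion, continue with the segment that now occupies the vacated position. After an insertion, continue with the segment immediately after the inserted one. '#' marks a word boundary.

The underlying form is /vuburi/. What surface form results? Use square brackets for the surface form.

1 Vowel Lowering: [vuburi] → [vubori]
2 Final Vowel Deletion: [vubori] → [vubor]

[vubor]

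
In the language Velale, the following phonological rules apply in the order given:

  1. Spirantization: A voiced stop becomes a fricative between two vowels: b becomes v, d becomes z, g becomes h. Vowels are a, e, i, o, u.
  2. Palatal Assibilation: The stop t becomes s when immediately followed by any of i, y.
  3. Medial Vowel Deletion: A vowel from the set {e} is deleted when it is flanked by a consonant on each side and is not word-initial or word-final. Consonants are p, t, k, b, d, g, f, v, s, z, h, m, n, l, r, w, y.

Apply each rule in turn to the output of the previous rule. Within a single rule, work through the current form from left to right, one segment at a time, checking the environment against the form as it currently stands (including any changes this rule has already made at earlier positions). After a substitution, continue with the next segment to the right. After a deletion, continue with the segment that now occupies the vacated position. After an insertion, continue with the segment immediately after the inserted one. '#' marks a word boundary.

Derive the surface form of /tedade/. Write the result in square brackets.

[tzaze]

1 Spirantization: [tedade] → [tezaze]
2 Palatal Assibilation: no change — [tezaze]
3 Medial Vowel Deletion: [tezaze] → [tzaze]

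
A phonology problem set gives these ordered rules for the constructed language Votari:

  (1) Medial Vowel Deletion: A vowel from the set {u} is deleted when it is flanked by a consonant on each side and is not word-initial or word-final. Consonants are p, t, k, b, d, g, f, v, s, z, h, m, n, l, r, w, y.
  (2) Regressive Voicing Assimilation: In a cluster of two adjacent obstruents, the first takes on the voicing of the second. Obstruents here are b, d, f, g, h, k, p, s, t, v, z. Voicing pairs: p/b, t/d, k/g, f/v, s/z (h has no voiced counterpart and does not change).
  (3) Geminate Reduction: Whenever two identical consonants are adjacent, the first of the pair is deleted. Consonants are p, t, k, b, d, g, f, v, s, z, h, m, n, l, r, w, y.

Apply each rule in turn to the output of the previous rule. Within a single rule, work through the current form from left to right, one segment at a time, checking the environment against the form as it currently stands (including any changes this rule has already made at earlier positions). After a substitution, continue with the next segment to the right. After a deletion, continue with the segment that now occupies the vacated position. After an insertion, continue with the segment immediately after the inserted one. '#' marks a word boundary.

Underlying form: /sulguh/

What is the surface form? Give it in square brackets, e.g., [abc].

[slkh]

(1) Medial Vowel Deletion: [sulguh] → [slgh]
(2) Regressive Voicing Assimilation: [slgh] → [slkh]
(3) Geminate Reduction: no change — [slkh]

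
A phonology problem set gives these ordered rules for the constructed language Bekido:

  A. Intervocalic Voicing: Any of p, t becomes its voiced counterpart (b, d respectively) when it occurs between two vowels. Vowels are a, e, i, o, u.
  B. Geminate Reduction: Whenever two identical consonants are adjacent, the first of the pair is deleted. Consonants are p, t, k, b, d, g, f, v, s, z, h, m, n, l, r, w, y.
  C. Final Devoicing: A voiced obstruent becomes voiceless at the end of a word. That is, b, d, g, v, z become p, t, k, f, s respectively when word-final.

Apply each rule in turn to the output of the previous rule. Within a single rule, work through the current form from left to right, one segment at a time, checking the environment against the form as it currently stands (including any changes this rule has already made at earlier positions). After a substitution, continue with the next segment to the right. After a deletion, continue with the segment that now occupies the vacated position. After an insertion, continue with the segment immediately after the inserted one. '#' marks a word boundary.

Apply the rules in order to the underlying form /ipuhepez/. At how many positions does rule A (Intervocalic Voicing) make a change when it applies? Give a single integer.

2

A Intervocalic Voicing: [ipuhepez] → [ibuhebez]
B Geminate Reduction: no change — [ibuhebez]
C Final Devoicing: [ibuhebez] → [ibuhebes]
Rule A changed 2 position(s).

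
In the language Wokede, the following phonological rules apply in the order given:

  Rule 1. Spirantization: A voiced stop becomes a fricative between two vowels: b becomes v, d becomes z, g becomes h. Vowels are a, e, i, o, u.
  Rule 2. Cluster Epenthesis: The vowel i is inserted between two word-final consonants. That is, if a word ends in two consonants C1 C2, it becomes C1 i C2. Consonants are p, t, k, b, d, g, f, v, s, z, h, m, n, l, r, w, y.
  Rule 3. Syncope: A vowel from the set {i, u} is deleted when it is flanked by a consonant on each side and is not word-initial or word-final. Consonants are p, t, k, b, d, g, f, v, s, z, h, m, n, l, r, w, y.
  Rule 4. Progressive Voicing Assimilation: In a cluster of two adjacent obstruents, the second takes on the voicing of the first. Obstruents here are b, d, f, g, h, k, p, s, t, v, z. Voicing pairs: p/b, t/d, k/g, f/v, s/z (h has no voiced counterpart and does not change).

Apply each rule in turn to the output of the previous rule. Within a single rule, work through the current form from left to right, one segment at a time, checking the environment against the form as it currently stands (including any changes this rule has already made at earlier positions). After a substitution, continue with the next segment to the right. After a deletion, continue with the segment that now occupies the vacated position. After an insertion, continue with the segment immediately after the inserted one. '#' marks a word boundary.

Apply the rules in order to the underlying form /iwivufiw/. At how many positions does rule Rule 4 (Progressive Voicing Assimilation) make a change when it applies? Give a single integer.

1

Rule 1 Spirantization: no change — [iwivufiw]
Rule 2 Cluster Epenthesis: no change — [iwivufiw]
Rule 3 Syncope: [iwivufiw] → [iwvfw]
Rule 4 Progressive Voicing Assimilation: [iwvfw] → [iwvvw]
Rule Rule 4 changed 1 position(s).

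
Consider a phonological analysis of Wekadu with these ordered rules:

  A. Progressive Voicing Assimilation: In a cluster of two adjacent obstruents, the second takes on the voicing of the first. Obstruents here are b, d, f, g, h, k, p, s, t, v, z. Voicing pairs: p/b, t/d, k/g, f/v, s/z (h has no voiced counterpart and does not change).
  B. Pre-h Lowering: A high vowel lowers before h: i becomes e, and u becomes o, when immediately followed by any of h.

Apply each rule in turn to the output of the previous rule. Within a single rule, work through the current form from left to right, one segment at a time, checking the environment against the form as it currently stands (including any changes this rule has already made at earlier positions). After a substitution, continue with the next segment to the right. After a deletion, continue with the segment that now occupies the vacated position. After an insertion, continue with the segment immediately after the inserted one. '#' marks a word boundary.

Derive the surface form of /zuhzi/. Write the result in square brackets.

[zohsi]

A Progressive Voicing Assimilation: [zuhzi] → [zuhsi]
B Pre-h Lowering: [zuhsi] → [zohsi]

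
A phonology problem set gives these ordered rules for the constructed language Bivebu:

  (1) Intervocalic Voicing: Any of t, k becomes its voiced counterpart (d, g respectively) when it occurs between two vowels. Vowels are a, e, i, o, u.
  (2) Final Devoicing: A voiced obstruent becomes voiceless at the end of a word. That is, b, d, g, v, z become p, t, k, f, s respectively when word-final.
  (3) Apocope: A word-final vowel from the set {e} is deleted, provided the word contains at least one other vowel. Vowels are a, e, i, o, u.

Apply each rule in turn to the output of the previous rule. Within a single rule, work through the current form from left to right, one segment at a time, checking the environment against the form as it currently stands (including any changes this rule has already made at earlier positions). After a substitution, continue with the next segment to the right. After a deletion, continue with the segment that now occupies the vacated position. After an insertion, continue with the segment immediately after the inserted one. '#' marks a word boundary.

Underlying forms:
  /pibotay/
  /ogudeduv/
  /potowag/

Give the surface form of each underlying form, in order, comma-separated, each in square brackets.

/pibotay/:
  (1) Intervocalic Voicing: [pibotay] → [piboday]
  (2) Final Devoicing: no change — [piboday]
  (3) Apocope: no change — [piboday]
/ogudeduv/:
  (1) Intervocalic Voicing: no change — [ogudeduv]
  (2) Final Devoicing: [ogudeduv] → [ogudeduf]
  (3) Apocope: no change — [ogudeduf]
/potowag/:
  (1) Intervocalic Voicing: [potowag] → [podowag]
  (2) Final Devoicing: [podowag] → [podowak]
  (3) Apocope: no change — [podowak]

[piboday], [ogudeduf], [podowak]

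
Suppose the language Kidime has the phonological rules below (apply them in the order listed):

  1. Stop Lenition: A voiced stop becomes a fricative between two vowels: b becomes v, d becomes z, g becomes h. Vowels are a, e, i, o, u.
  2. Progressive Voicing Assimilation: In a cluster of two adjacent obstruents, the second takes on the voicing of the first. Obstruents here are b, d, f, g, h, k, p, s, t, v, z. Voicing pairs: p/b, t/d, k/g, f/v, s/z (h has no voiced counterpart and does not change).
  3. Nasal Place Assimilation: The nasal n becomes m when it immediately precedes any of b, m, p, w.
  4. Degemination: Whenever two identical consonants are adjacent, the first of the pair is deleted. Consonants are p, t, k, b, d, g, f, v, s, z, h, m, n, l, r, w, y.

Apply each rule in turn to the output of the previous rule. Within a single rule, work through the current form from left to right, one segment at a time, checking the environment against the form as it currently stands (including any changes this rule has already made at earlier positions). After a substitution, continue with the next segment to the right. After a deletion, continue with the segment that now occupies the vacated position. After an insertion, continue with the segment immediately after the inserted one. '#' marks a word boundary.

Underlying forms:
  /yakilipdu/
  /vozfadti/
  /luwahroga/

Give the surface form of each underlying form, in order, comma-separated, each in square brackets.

/yakilipdu/:
  1 Stop Lenition: no change — [yakilipdu]
  2 Progressive Voicing Assimilation: [yakilipdu] → [yakiliptu]
  3 Nasal Place Assimilation: no change — [yakiliptu]
  4 Degemination: no change — [yakiliptu]
/vozfadti/:
  1 Stop Lenition: no change — [vozfadti]
  2 Progressive Voicing Assimilation: [vozfadti] → [vozvaddi]
  3 Nasal Place Assimilation: no change — [vozvaddi]
  4 Degemination: [vozvaddi] → [vozvadi]
/luwahroga/:
  1 Stop Lenition: [luwahroga] → [luwahroha]
  2 Progressive Voicing Assimilation: no change — [luwahroha]
  3 Nasal Place Assimilation: no change — [luwahroha]
  4 Degemination: no change — [luwahroha]

[yakiliptu], [vozvadi], [luwahroha]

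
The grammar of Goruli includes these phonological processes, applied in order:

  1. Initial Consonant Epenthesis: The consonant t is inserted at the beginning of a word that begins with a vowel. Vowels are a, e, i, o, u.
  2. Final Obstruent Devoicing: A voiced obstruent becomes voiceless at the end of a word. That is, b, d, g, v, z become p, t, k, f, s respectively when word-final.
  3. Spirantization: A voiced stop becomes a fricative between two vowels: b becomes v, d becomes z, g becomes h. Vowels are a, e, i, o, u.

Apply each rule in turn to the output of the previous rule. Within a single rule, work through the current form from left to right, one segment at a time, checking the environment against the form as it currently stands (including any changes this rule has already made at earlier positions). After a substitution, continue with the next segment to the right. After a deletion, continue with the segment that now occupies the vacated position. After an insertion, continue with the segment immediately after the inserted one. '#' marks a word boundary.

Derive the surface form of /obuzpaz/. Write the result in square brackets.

1 Initial Consonant Epenthesis: [obuzpaz] → [tobuzpaz]
2 Final Obstruent Devoicing: [tobuzpaz] → [tobuzpas]
3 Spirantization: [tobuzpas] → [tovuzpas]

[tovuzpas]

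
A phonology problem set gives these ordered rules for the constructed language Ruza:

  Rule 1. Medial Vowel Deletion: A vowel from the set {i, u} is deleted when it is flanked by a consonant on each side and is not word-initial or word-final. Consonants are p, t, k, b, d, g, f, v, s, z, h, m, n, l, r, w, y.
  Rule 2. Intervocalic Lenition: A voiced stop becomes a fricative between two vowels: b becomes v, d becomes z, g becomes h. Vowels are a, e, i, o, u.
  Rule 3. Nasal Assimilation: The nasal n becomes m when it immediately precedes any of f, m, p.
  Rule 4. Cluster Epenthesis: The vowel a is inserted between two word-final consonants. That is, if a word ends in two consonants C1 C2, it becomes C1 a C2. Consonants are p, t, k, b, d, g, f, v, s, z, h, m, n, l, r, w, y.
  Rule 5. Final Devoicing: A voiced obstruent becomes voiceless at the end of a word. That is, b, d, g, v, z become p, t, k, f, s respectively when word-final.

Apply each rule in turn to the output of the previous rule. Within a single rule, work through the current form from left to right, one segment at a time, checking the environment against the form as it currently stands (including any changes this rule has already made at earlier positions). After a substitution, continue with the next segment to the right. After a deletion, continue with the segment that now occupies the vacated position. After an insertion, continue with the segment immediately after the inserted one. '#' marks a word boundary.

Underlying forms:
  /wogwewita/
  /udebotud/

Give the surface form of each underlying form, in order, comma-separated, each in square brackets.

/wogwewita/:
  Rule 1 Medial Vowel Deletion: [wogwewita] → [wogwewta]
  Rule 2 Intervocalic Lenition: no change — [wogwewta]
  Rule 3 Nasal Assimilation: no change — [wogwewta]
  Rule 4 Cluster Epenthesis: no change — [wogwewta]
  Rule 5 Final Devoicing: no change — [wogwewta]
/udebotud/:
  Rule 1 Medial Vowel Deletion: [udebotud] → [udebotd]
  Rule 2 Intervocalic Lenition: [udebotd] → [uzevotd]
  Rule 3 Nasal Assimilation: no change — [uzevotd]
  Rule 4 Cluster Epenthesis: [uzevotd] → [uzevotad]
  Rule 5 Final Devoicing: [uzevotad] → [uzevotat]

[wogwewta], [uzevotat]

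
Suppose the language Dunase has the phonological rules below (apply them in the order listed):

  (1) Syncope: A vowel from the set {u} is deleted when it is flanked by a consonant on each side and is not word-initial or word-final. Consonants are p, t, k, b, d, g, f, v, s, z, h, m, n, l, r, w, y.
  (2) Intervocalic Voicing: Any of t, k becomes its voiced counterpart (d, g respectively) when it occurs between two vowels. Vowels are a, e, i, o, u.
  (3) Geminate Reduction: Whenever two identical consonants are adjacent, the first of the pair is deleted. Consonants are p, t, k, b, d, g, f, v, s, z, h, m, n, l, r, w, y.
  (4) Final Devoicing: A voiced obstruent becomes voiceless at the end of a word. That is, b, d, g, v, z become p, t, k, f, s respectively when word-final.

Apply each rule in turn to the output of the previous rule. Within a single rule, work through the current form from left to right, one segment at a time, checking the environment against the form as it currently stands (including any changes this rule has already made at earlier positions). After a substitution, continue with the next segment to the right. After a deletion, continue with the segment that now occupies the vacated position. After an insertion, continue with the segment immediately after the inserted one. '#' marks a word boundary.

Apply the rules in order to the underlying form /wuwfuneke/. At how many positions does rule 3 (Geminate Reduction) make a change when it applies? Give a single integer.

1

(1) Syncope: [wuwfuneke] → [wwfneke]
(2) Intervocalic Voicing: [wwfneke] → [wwfnege]
(3) Geminate Reduction: [wwfnege] → [wfnege]
(4) Final Devoicing: no change — [wfnege]
Rule 3 changed 1 position(s).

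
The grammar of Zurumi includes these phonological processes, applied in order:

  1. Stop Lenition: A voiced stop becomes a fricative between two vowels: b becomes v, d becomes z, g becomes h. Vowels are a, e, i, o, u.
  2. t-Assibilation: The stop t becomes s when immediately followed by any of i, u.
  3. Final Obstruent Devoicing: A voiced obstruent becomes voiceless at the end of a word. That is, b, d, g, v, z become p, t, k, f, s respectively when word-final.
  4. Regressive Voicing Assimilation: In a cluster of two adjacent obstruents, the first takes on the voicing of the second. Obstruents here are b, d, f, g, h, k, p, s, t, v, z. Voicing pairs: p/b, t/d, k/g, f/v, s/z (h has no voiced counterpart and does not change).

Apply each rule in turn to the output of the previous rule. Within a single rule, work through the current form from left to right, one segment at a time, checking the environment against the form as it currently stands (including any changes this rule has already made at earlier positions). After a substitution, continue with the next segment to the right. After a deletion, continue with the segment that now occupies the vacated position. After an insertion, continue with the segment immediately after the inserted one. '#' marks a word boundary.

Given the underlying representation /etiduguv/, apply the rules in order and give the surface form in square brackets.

[esizuhuf]

1 Stop Lenition: [etiduguv] → [etizuhuv]
2 t-Assibilation: [etizuhuv] → [esizuhuv]
3 Final Obstruent Devoicing: [esizuhuv] → [esizuhuf]
4 Regressive Voicing Assimilation: no change — [esizuhuf]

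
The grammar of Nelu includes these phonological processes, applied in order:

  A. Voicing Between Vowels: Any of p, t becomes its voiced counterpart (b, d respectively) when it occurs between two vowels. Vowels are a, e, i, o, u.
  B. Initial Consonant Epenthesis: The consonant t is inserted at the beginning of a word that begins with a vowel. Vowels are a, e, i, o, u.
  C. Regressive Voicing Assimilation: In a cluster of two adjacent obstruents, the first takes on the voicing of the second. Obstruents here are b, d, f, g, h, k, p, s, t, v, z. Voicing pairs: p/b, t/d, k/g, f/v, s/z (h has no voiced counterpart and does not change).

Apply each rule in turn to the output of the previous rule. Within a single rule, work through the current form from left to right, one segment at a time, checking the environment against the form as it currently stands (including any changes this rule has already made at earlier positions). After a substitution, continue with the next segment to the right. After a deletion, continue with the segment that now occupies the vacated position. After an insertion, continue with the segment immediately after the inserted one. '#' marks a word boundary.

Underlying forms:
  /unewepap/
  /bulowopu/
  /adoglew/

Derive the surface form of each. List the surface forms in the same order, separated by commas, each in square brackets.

/unewepap/:
  A Voicing Between Vowels: [unewepap] → [unewebap]
  B Initial Consonant Epenthesis: [unewebap] → [tunewebap]
  C Regressive Voicing Assimilation: no change — [tunewebap]
/bulowopu/:
  A Voicing Between Vowels: [bulowopu] → [bulowobu]
  B Initial Consonant Epenthesis: no change — [bulowobu]
  C Regressive Voicing Assimilation: no change — [bulowobu]
/adoglew/:
  A Voicing Between Vowels: no change — [adoglew]
  B Initial Consonant Epenthesis: [adoglew] → [tadoglew]
  C Regressive Voicing Assimilation: no change — [tadoglew]

[tunewebap], [bulowobu], [tadoglew]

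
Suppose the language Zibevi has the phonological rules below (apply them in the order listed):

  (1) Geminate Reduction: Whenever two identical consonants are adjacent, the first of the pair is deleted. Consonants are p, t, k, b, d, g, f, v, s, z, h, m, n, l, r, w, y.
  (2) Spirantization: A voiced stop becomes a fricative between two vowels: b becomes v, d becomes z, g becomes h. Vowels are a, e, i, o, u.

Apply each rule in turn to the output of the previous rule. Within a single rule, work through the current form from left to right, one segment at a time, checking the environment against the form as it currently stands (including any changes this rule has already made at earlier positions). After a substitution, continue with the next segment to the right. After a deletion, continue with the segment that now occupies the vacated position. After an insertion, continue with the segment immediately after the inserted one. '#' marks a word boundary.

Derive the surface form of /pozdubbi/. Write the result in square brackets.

[pozduvi]

(1) Geminate Reduction: [pozdubbi] → [pozdubi]
(2) Spirantization: [pozdubi] → [pozduvi]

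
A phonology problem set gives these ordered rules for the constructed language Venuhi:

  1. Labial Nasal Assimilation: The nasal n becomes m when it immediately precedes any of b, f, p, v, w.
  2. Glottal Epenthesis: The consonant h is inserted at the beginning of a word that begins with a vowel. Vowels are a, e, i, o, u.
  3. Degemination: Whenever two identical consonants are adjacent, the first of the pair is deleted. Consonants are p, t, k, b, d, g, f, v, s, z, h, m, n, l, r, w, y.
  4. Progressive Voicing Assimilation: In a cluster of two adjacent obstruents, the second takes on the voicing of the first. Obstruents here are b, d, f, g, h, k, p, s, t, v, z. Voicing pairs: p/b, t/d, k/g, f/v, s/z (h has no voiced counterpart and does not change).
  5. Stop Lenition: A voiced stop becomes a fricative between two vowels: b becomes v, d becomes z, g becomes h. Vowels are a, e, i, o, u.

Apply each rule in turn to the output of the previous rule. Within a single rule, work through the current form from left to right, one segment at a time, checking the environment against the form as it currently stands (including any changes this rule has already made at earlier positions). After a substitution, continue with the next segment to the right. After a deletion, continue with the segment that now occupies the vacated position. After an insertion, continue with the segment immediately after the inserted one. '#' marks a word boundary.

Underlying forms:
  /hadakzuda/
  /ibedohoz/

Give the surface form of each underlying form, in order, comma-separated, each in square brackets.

/hadakzuda/:
  1 Labial Nasal Assimilation: no change — [hadakzuda]
  2 Glottal Epenthesis: no change — [hadakzuda]
  3 Degemination: no change — [hadakzuda]
  4 Progressive Voicing Assimilation: [hadakzuda] → [hadaksuda]
  5 Stop Lenition: [hadaksuda] → [hazaksuza]
/ibedohoz/:
  1 Labial Nasal Assimilation: no change — [ibedohoz]
  2 Glottal Epenthesis: [ibedohoz] → [hibedohoz]
  3 Degemination: no change — [hibedohoz]
  4 Progressive Voicing Assimilation: no change — [hibedohoz]
  5 Stop Lenition: [hibedohoz] → [hivezohoz]

[hazaksuza], [hivezohoz]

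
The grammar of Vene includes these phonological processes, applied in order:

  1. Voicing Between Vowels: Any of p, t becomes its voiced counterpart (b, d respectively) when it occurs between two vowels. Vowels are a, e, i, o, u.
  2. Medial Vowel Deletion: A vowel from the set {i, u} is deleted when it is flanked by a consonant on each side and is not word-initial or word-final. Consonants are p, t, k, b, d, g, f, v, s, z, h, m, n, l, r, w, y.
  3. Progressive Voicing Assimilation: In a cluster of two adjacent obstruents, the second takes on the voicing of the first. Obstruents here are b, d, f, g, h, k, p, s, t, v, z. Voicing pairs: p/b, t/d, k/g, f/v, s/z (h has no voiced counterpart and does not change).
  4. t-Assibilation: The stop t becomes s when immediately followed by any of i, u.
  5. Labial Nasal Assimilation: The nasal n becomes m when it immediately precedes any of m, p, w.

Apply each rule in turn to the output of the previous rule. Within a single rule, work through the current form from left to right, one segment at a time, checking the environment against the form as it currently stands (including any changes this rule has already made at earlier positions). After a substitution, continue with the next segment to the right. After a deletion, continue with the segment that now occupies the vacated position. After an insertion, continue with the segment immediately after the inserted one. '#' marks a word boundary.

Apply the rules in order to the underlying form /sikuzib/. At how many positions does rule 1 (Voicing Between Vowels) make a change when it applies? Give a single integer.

1 Voicing Between Vowels: no change — [sikuzib]
2 Medial Vowel Deletion: [sikuzib] → [skzb]
3 Progressive Voicing Assimilation: [skzb] → [sksp]
4 t-Assibilation: no change — [sksp]
5 Labial Nasal Assimilation: no change — [sksp]
Rule 1 changed 0 position(s).

0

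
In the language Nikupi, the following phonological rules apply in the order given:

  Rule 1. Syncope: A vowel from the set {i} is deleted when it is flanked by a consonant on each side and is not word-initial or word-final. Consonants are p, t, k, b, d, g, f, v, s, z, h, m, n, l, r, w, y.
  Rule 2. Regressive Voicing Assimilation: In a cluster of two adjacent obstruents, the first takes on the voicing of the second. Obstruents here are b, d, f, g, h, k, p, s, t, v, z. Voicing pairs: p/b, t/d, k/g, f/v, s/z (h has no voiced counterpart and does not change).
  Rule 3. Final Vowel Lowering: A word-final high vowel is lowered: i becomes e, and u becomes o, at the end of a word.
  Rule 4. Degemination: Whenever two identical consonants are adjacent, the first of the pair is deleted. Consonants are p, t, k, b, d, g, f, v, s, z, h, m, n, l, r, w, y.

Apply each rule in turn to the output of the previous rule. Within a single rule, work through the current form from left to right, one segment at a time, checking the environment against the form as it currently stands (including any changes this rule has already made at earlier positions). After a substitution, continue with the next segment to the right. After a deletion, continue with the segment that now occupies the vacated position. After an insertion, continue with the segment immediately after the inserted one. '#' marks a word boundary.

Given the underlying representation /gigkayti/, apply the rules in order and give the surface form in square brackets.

[gkayte]

Rule 1 Syncope: [gigkayti] → [ggkayti]
Rule 2 Regressive Voicing Assimilation: [ggkayti] → [gkkayti]
Rule 3 Final Vowel Lowering: [gkkayti] → [gkkayte]
Rule 4 Degemination: [gkkayte] → [gkayte]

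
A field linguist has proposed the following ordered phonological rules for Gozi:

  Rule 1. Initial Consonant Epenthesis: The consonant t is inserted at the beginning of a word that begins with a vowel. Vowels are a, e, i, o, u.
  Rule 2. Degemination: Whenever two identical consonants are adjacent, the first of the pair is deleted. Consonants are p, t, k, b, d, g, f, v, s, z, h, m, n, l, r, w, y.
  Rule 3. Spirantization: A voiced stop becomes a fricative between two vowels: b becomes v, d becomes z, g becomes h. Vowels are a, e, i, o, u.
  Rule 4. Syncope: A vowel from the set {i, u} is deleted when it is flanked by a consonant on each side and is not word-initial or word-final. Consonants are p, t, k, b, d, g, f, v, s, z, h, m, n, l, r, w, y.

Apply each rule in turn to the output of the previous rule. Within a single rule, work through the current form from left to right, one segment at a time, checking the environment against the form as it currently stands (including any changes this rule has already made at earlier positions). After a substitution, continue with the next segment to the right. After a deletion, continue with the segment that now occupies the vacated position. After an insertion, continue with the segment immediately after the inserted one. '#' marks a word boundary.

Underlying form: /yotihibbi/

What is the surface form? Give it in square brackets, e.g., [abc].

[yothvi]

Rule 1 Initial Consonant Epenthesis: no change — [yotihibbi]
Rule 2 Degemination: [yotihibbi] → [yotihibi]
Rule 3 Spirantization: [yotihibi] → [yotihivi]
Rule 4 Syncope: [yotihivi] → [yothvi]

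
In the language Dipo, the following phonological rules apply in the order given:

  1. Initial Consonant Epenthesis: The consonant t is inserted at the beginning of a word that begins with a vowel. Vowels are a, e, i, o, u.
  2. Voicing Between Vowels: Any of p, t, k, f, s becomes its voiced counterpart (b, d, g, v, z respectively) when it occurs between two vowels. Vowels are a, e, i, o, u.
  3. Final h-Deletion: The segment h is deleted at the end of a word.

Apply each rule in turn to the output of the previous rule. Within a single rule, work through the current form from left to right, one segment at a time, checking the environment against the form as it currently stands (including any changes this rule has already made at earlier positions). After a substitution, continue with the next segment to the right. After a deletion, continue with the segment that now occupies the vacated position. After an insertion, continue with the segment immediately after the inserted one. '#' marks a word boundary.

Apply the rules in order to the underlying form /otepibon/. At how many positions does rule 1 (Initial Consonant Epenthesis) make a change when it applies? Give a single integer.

1 Initial Consonant Epenthesis: [otepibon] → [totepibon]
2 Voicing Between Vowels: [totepibon] → [todebibon]
3 Final h-Deletion: no change — [todebibon]
Rule 1 changed 1 position(s).

1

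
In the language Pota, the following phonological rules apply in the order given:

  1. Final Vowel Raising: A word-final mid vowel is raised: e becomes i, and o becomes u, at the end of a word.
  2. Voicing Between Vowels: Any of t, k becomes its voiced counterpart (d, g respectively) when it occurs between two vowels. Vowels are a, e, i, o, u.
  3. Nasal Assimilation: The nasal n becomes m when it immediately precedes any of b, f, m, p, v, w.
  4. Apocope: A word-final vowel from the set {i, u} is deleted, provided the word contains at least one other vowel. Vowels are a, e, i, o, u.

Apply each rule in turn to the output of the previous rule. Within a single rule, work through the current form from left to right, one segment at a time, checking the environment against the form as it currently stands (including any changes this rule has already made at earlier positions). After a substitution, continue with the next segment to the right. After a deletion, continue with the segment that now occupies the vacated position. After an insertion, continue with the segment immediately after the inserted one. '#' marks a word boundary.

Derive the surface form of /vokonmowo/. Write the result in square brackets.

1 Final Vowel Raising: [vokonmowo] → [vokonmowu]
2 Voicing Between Vowels: [vokonmowu] → [vogonmowu]
3 Nasal Assimilation: [vogonmowu] → [vogommowu]
4 Apocope: [vogommowu] → [vogommow]

[vogommow]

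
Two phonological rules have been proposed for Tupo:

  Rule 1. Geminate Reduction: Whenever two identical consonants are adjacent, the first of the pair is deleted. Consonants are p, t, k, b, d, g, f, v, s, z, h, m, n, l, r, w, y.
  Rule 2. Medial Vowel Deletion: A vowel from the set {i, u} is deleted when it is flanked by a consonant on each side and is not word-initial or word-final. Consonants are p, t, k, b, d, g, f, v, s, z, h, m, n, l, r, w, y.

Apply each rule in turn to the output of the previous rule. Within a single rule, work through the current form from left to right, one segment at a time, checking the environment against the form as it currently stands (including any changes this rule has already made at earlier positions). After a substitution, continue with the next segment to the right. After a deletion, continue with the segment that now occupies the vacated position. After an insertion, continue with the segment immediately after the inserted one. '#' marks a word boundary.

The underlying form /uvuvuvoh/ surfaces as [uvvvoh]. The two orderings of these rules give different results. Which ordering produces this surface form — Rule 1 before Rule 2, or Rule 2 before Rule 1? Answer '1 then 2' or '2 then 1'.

1 then 2

Order 1 then 2:
  1 Geminate Reduction: no change — [uvuvuvoh]
  2 Medial Vowel Deletion: [uvuvuvoh] → [uvvvoh]
  result: [uvvvoh]
Order 2 then 1:
  2 Medial Vowel Deletion: [uvuvuvoh] → [uvvvoh]
  1 Geminate Reduction: [uvvvoh] → [uvoh]
  result: [uvoh]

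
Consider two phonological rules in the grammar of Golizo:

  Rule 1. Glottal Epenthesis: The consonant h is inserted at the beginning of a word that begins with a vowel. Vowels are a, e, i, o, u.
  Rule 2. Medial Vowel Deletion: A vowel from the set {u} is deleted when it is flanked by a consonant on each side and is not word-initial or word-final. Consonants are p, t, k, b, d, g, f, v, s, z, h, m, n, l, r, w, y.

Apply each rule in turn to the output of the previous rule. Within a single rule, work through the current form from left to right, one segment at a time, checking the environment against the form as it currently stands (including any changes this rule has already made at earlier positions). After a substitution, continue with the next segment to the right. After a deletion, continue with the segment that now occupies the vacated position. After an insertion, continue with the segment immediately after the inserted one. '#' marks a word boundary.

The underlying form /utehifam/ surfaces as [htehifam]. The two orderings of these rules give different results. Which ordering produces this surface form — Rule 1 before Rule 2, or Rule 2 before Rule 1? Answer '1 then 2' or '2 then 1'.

1 then 2

Order 1 then 2:
  1 Glottal Epenthesis: [utehifam] → [hutehifam]
  2 Medial Vowel Deletion: [hutehifam] → [htehifam]
  result: [htehifam]
Order 2 then 1:
  2 Medial Vowel Deletion: no change — [utehifam]
  1 Glottal Epenthesis: [utehifam] → [hutehifam]
  result: [hutehifam]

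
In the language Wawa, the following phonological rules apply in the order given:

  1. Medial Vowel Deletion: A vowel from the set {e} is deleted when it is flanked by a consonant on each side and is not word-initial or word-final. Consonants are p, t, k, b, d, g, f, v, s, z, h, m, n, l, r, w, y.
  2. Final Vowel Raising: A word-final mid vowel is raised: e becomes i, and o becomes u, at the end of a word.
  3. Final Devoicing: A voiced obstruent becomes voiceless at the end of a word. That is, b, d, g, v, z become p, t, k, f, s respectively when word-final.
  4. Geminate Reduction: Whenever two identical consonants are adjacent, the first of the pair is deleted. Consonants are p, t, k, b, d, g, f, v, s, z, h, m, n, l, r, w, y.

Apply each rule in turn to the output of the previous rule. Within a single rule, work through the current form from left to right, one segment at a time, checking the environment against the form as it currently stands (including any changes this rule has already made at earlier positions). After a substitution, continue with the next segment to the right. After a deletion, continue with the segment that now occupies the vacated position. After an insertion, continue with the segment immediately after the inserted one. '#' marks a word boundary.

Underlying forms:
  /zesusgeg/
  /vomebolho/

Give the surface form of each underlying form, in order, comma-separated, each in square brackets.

/zesusgeg/:
  1 Medial Vowel Deletion: [zesusgeg] → [zsusgg]
  2 Final Vowel Raising: no change — [zsusgg]
  3 Final Devoicing: [zsusgg] → [zsusgk]
  4 Geminate Reduction: no change — [zsusgk]
/vomebolho/:
  1 Medial Vowel Deletion: [vomebolho] → [vombolho]
  2 Final Vowel Raising: [vombolho] → [vombolhu]
  3 Final Devoicing: no change — [vombolhu]
  4 Geminate Reduction: no change — [vombolhu]

[zsusgk], [vombolhu]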